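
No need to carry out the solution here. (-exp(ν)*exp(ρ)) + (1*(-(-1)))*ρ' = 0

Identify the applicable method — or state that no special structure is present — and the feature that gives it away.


Verdict: separation of variables — solved for the derivative, the right side splits multiplicatively into a function of each variable alone — divide and integrate each side.


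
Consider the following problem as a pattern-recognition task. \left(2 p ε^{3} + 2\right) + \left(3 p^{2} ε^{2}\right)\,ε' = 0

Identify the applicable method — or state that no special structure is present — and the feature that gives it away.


Technique: the exact-equation method — the mixed-partials test passes for 2 p ε^{3} + 2 and 3 p^{2} ε^{2}, so a potential function exists as presented.


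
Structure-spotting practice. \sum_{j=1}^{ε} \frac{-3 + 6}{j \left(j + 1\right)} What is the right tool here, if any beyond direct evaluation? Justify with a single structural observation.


Method: telescoping — integer-spaced poles in \frac{-3 + 6}{j \left(j + 1\right)} are the telescoping signature in disguise.


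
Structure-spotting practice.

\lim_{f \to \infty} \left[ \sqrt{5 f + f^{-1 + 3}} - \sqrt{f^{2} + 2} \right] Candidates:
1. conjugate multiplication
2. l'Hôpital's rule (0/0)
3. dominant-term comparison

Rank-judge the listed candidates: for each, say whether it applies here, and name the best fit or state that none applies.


Diagnosis: conjugate multiplication — an infinity-minus-infinity difference with a surviving radical — multiply by the conjugate to cancel the divergence.
- conjugate multiplication: yes — fits the structure here.
- l'Hôpital's rule (0/0): no quotient structure at all: the clash is ∞ minus ∞, which rationalizing converts into a tractable ratio.
- dominant-term comparison: this limit is not decided by comparing polynomial growth at infinity.


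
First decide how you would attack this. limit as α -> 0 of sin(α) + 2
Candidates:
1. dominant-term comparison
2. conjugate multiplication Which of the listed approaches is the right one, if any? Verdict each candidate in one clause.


Diagnosis: no special technique — the expression is continuous at 0 — substitute and evaluate; no indeterminate form appears.
- dominant-term comparison: no dominant power emerges to decide the limit by degree comparison.
- conjugate multiplication — multiplying by a conjugate would not remove any indeterminacy here.


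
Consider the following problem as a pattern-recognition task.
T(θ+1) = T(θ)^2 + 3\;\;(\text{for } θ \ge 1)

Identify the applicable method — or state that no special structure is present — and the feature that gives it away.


Technique: no special technique — the recurrence is nonlinear in the sequence values; study it directly, no linear machinery applies.


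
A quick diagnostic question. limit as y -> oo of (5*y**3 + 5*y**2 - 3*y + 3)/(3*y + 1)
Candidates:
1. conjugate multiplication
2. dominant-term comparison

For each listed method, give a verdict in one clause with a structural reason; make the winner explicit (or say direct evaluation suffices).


Best approach: dominant-term comparison — at large y only the top-degree terms survive; compare the leading terms and the limit falls out.
- conjugate multiplication: there are no radicals in tension whose conjugate would simplify matters.
- dominant-term comparison — a fit — the right tool for this form.


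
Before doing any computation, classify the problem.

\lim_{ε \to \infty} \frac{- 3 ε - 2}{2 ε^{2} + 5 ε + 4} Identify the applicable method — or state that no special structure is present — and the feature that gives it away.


Diagnosis: dominant-term comparison — growth-rate triage: the leading powers of ε decide the limit, everything else is noise. Viewed as a single quotient this is an ∞/∞ form — an at-infinity application of l'Hôpital's rule would also resolve it; comparing leading growth reads the answer without differentiating.


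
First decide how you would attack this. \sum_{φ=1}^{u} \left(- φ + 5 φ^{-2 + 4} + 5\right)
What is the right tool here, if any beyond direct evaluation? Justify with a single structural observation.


Verdict: no special technique — Faulhaber territory: sum each constant-multiple power of φ with its closed-form formula, no trick required.


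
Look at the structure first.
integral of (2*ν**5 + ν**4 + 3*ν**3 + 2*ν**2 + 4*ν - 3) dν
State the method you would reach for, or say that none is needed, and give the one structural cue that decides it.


Technique: no special technique — nothing composite, nothing rational, nothing trigonometric — each constant-multiple power of ν integrates by the power rule alone.


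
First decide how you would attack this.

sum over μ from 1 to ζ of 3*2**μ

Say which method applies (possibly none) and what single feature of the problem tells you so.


Diagnosis: the geometric series formula — consecutive terms stand in a fixed index-free ratio — the geometric sum formula closes it.


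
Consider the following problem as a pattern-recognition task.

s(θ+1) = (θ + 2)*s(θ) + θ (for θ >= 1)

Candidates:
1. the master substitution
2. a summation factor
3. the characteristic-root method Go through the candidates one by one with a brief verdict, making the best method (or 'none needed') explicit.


Diagnosis: a summation factor — normalize by the running product of θ + 2: the left side becomes a difference, and differences sum.
- the master substitution: the recursion shifts the index rather than dividing it.
- a summation factor: applies; the problem has the shape this method handles.
- the characteristic-root method: an index-dependent weight blocks the pure exponential ansatz.


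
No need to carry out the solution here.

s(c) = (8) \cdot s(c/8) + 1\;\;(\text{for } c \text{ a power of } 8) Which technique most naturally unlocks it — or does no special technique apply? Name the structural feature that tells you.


Method: the master substitution — the argument contracts 8-fold per step: reindex c exponentially and solve the linear recurrence in the new index.


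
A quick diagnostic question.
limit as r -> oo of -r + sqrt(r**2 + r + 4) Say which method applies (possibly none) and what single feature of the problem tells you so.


Method: conjugate multiplication — both pieces blow up but their difference is finite; the conjugate trick rationalizes sqrt(r**2 + r + 4) - r.


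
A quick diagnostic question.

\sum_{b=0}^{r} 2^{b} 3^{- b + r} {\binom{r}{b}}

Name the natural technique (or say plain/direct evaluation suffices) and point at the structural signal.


Method: the binomial theorem — the binomial coefficients weight matched powers of 2 and 3, which is exactly the expansion of a binomial power.


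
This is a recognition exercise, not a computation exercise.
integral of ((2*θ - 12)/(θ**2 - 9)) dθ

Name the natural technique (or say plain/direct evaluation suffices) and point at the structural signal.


Method: partial fractions — the denominator θ**2 - 9 factors, so the quotient decomposes into elementary partial fractions term by term.


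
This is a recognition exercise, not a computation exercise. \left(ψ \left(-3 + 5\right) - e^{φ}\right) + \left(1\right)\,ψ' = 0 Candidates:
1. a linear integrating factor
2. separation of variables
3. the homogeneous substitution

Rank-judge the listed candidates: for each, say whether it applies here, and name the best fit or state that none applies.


Method: a linear integrating factor — the unknown enters only to the first power against a nonzero forcing term — the integrating-factor template applies directly.
- a linear integrating factor — yes — fits the structure here.
- separation of variables — no division isolates the independent variable from the unknown.
- the homogeneous substitution — solved for the derivative, the right side changes under joint scaling of the two variables.


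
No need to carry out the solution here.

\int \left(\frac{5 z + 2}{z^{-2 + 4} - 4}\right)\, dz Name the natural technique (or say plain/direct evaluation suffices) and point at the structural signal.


Best approach: partial fractions — the denominator (z^{-2 + 4} - 4) factors, so the quotient decomposes into elementary partial fractions term by term.


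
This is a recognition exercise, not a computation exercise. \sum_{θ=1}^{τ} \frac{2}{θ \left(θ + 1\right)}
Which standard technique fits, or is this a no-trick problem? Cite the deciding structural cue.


Verdict: telescoping — the summand \frac{2}{θ \left(θ + 1\right)} decomposes into fractions whose poles differ by an integer shift — the series collapses.


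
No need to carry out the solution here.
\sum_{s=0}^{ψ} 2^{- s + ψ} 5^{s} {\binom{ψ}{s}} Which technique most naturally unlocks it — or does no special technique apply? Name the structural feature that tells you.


Diagnosis: the binomial theorem — the summand is term s of a binomial expansion in 5 and 2; the whole sum is a single power.


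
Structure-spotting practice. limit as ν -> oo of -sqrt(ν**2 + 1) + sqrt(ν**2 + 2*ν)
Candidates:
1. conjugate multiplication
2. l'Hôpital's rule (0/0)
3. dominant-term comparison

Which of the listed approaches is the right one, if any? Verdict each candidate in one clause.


Diagnosis: conjugate multiplication — infinity minus infinity with a radical in play — multiply by the conjugate so the divergences of sqrt(ν**2 + 2*ν) and sqrt(ν**2 + 1) annihilate.
- conjugate multiplication: applicable, and directly so.
- l'Hôpital's rule (0/0): substitution produces ∞ − ∞ rather than a vanishing quotient; the rule needs a 0/0 ratio to act on.
- dominant-term comparison — this limit is not decided by comparing leading-term growth at infinity.


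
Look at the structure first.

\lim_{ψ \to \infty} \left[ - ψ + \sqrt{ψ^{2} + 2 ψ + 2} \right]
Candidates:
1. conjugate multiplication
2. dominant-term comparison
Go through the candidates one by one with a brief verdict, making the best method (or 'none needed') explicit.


Technique: conjugate multiplication — two divergent pieces with a minus sign between them and a radical in the mix: rationalize \sqrt{ψ^{2} + 2 ψ + 2} - ψ before any limit law applies.
- conjugate multiplication: yes, a natural case for it.
- dominant-term comparison — this limit is not decided by comparing polynomial growth at infinity.


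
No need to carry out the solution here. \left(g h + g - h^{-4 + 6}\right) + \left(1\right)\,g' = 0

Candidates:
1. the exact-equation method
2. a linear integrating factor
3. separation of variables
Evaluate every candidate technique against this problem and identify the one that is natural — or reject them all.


Best approach: a linear integrating factor — the unknown enters only to the first power against a nonzero forcing term — the integrating-factor template applies directly.
- the exact-equation method — no potential function has this form as its differential, as written.
- a linear integrating factor — applicable, and directly so.
- separation of variables: no division isolates the independent variable from the unknown.


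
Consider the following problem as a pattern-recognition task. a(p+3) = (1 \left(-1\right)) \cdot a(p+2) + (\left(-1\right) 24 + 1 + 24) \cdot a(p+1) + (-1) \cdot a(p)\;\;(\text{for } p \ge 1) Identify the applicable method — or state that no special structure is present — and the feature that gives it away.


Best approach: the characteristic-root method — every coefficient is a fixed number and the forcing is zero — substitute r^p and read off the root equation.


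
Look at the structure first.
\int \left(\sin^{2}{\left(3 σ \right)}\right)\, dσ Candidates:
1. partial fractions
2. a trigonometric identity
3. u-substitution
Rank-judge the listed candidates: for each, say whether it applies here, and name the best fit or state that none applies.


Diagnosis: a trigonometric identity — the even exponent on \sin^{2}{\left(3 σ \right)} signals one move: rewrite via cos of the doubled angle.
- partial fractions: there is no rational-function structure to decompose.
- a trigonometric identity — yes, a natural case for it.
- u-substitution: no subexpression of the integrand serves as a whole-integral substitution inner — individual terms may offer their own, but none carries its derivative as a factor of the full integrand; a working change of variable would have to be constructed from outside the expression.


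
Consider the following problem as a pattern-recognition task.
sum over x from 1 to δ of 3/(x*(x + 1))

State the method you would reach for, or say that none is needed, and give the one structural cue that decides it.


Technique: telescoping — the denominator's roots in 3/(x*(x + 1)) sit an integer apart: decomposition produces a self-cancelling chain.


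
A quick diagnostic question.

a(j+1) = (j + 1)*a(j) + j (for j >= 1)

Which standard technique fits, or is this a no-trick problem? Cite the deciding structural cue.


Best approach: a summation factor — it is first-order linear but the coefficient j + 1 depends on the index, so multiply through by a summation factor to telescope it.


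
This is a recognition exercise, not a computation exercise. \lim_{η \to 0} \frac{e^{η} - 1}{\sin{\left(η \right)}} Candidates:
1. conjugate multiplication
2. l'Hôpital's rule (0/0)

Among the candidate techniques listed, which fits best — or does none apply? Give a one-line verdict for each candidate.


Verdict: l'Hôpital's rule (0/0) — numerator and denominator both vanish at 0 — a genuine 0/0 form, which is exactly when l'Hôpital applies. The standard small-argument limits would also carry it; the rule is the systematic route.
- conjugate multiplication: the conjugate move applies to radical differences, which this is not.
- l'Hôpital's rule (0/0): applies; the problem has the shape this method handles.


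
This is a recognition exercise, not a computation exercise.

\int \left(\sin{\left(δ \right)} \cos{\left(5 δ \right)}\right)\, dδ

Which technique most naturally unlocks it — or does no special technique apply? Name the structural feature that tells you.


Technique: a trigonometric identity — split \sin{\left(δ \right)} \cos{\left(5 δ \right)} with the angle-addition identities: the resulting sum integrates term by term.


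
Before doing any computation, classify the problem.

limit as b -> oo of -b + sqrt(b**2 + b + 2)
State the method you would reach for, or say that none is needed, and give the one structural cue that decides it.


Diagnosis: conjugate multiplication — both pieces blow up but their difference is finite; the conjugate trick rationalizes sqrt(b**2 + b + 2) - b.


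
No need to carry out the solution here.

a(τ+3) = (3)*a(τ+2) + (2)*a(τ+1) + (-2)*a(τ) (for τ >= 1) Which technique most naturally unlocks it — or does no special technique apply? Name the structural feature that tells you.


Best approach: the characteristic-root method — the recurrence treats every index alike (constant coefficients, no forcing) — precisely the regime where r^τ trials close it.


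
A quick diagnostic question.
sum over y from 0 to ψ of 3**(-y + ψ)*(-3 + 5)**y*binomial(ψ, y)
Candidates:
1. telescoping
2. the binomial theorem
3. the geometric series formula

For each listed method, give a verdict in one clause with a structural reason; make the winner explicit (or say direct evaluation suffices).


Verdict: the binomial theorem — the binomial coefficients weight matched powers of (-3 + 5) and 3, which is exactly the expansion of a binomial power.
- telescoping — in the displayed form, no term reappears at a neighboring index to cancel against.
- the binomial theorem: yes — fits the structure here.
- the geometric series formula: the ratio of consecutive terms depends on the index.


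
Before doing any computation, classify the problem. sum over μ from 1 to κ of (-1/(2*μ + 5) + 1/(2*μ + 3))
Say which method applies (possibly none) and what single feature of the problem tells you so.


Diagnosis: telescoping — the summand is built as 1/(2*μ + 3) minus its own successor — adjacent terms annihilate down the line.


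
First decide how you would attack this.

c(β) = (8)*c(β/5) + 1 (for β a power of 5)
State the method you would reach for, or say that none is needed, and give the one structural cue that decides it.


Best approach: the master substitution — recursion at β/5 is multiplicative in the index; logarithmic reindexing via β = 5^m linearizes it.


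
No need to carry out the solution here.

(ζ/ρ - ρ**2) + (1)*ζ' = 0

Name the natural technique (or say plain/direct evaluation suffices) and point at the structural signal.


Technique: a linear integrating factor — the unknown enters only to the first power against a nonzero forcing term — the integrating-factor template applies directly.


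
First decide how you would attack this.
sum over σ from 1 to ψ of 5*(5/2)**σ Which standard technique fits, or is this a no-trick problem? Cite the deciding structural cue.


Verdict: the geometric series formula — check a ratio of consecutive terms: it is 5/2, independent of the index, so the geometric formula closes the sum.


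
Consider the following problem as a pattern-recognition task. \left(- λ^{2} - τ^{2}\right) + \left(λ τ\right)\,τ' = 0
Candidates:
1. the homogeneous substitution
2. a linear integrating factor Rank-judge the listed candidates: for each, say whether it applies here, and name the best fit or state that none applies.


Technique: the homogeneous substitution — solved for the derivative, the right side is unchanged under scaling λ and τ together — it depends only on the ratio τ/λ, so substitute a single ratio variable. This doubles as a Bernoulli equation in the unknown as written; the homogeneous route needs no setup at all.
- the homogeneous substitution: a fit — the right tool for this form.
- a linear integrating factor: a nonlinear term in the unknown puts this outside the integrating-factor template.


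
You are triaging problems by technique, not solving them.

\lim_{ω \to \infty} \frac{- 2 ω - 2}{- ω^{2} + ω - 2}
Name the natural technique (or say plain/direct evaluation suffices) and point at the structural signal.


Verdict: dominant-term comparison — at large ω only the top-degree terms survive; compare the leading terms and the limit falls out. l'Hôpital's at-infinity variant applies to the expression viewed as a single quotient; the leading-term comparison is the direct route.


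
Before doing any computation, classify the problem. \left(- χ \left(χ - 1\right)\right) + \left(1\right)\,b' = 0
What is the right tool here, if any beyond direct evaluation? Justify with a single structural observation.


Method: no special technique — the slope is a function of χ alone, so integrate both sides directly.


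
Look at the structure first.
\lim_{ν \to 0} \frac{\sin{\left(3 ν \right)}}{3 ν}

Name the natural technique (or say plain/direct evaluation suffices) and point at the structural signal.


Diagnosis: l'Hôpital's rule (0/0) — plug in 0: top and bottom both hit zero, so differentiate each and retry. Expanding numerator and denominator to first order gives the same value — the rule automates exactly that.


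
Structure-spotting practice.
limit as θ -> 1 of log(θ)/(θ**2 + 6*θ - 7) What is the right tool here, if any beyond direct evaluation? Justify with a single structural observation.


Verdict: l'Hôpital's rule (0/0) — both numerator and denominator vanish at 1: the genuine 0/0 indeterminate that l'Hôpital exists for. One could equally expand both pieces locally and compare leading terms; the rule does that in one stroke.


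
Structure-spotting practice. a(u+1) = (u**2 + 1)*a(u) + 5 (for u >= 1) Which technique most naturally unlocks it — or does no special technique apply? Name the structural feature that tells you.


Verdict: a summation factor — normalize by the running product of u**2 + 1: the left side becomes a difference, and differences sum.


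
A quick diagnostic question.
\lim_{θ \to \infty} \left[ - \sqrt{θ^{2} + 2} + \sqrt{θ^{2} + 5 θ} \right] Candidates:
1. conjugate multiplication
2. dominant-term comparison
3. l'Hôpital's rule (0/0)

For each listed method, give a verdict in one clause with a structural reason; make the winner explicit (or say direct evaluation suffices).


Best approach: conjugate multiplication — turning the difference into a conjugate-rationalized ratio makes the limit readable.
- conjugate multiplication — applicable, and directly so.
- dominant-term comparison — this limit is not decided by comparing polynomial growth at infinity.
- l'Hôpital's rule (0/0) — substitution produces ∞ − ∞ rather than a vanishing quotient; the rule needs a 0/0 ratio to act on.


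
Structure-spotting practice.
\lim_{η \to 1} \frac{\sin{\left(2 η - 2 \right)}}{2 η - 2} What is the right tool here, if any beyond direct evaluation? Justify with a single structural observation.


Diagnosis: l'Hôpital's rule (0/0) — substituting 1 gives 0 over 0; differentiate top and bottom once and re-evaluate. A first-order expansion at the point is an equally standard path; the rule packages it.


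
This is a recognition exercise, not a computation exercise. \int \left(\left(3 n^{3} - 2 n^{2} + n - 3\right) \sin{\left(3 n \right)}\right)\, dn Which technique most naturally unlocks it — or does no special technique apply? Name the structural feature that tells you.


Method: integration by parts — the integrand splits as 3 n^{3} - 2 n^{2} + n - 3 times \sin{\left(3 n \right)} — repeatedly differentiating the polynomial part kills it, which is the parts ladder.


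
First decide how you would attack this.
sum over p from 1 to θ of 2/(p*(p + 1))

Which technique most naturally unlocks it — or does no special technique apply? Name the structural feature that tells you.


Method: telescoping — the denominator's roots in 2/(p*(p + 1)) sit an integer apart: decomposition produces a self-cancelling chain.


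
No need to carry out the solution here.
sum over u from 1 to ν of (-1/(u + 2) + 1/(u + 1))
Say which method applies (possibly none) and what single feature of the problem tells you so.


Diagnosis: telescoping — a difference of consecutive values of one function (1/(u + 1) at one index and the next) — telescoping by construction.


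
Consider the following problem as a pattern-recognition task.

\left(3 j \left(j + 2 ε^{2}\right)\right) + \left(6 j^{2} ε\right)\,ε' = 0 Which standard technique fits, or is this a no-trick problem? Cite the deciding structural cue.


Diagnosis: the exact-equation method — equality of cross partials is the green light — assemble the potential function term by term.


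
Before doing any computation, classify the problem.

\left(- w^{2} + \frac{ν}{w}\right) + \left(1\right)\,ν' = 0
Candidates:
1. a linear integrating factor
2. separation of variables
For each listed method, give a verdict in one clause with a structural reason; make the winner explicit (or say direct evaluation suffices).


Technique: a linear integrating factor — the unknown enters only to the first power against a nonzero forcing term — the integrating-factor template applies directly.
- a linear integrating factor: a fit — the right tool for this form.
- separation of variables — no division isolates the independent variable from the unknown.


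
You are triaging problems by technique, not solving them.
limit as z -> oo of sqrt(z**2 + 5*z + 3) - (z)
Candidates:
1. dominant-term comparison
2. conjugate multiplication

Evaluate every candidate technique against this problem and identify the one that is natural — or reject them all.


Verdict: conjugate multiplication — turning the difference into a conjugate-rationalized ratio makes the limit readable.
- dominant-term comparison — no dominant power emerges to decide the limit by degree comparison.
- conjugate multiplication — yes — fits the structure here.


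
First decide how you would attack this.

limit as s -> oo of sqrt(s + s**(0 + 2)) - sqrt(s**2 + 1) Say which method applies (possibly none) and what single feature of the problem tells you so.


Technique: conjugate multiplication — divergence minus divergence hides a finite answer — expose it by pairing sqrt(s + s**(0 + 2)) - sqrt(s**2 + 1) with its conjugate.


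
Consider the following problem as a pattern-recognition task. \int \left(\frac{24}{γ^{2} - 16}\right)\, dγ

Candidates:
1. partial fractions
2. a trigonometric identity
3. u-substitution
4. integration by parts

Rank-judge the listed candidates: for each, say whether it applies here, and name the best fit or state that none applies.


Technique: partial fractions — γ^{2} - 16 splits into linear pieces, so the quotient is a sum of simple fractions — decompose before integrating.
- partial fractions: yes — fits the structure here.
- a trigonometric identity: there is no trigonometric structure at all — the integrand carries no sine or cosine to rewrite.
- u-substitution — no subexpression of the integrand pairs with its own derivative as a factor — individual terms may offer their own substitutions, but any change of variable covering the whole integral would have to be constructed from outside the expression.
- integration by parts: there is no nonconstant-polynomial-times-kernel split with an exp, sine, cosine (degree-1 argument), or logarithm partner.


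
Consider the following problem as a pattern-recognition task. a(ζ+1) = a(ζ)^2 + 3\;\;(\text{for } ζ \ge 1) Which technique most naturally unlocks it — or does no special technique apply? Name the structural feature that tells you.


Method: no special technique — the new term depends nonlinearly on the old ones, which disqualifies every superposition-based technique.


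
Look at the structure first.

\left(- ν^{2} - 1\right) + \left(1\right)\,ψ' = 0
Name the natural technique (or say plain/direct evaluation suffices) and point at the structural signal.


Technique: no special technique — with ψ absent the equation is not coupled at all: direct integration in ν.


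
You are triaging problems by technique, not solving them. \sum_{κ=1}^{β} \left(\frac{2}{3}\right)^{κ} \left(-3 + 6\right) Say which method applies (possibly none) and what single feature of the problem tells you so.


Technique: the geometric series formula — each term is \frac{2}{3} times the previous one, so the geometric-series formula applies directly.


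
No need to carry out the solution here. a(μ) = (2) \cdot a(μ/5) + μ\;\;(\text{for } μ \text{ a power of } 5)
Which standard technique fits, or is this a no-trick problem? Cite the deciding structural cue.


Technique: the master substitution — the argument shrinks by the factor 5, so measure the index on a logarithmic scale and the recursion becomes a shift.


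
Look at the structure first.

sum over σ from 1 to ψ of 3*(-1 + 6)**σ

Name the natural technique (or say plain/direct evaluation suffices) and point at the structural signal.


Technique: the geometric series formula — consecutive terms stand in a fixed index-free ratio — the geometric sum formula closes it.


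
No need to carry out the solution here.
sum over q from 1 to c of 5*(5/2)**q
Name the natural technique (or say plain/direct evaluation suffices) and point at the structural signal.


Best approach: the geometric series formula — term-over-term division gives 5/2 every time — index-free ratio, geometric sum formula applies.


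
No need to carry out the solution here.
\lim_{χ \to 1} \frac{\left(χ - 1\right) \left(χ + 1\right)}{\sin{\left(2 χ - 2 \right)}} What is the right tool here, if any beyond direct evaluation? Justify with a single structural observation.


Method: l'Hôpital's rule (0/0) — plug in 1: top and bottom both hit zero, so differentiate each and retry. A local series expansion at the point resolves it as well; the rule is the packaged version of that step.


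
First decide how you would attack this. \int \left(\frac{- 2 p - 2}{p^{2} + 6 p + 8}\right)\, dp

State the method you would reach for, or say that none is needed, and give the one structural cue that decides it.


Technique: partial fractions — once p^{2} + 6 p + 8 is factored, each root contributes a simple-fraction term; integrate them one at a time.


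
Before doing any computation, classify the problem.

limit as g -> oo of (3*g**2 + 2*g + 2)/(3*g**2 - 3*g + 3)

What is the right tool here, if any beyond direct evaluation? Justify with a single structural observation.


Method: dominant-term comparison — at large g only the top-degree terms survive; compare the leading terms and the limit falls out. As a single quotient, the ∞/∞ shape would yield to repeated differentiation as well — the growth comparison gets there in one look.


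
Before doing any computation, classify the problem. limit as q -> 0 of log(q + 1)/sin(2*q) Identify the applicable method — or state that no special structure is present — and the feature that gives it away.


Technique: l'Hôpital's rule (0/0) — numerator and denominator both vanish at 0 — a genuine 0/0 form, which is exactly when l'Hôpital applies. The standard small-argument limits would also carry it; the rule is the systematic route.


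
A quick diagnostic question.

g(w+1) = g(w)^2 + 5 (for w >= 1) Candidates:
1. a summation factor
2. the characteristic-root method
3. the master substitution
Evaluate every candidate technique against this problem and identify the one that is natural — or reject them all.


Technique: no special technique — this one you iterate or analyze qualitatively: the nonlinearity defeats linear solution methods.
- a summation factor: no summation factor applies — the rule is not linear in the sequence values.
- the characteristic-root method — the recursion is nonlinear in the sequence values, so no linear-modes ansatz applies.
- the master substitution: there is no divide-the-index recursive argument.


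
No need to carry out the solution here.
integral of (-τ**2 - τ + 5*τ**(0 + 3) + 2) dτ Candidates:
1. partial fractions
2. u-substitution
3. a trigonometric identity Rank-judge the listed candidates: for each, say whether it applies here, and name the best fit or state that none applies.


Diagnosis: no special technique — a term-by-term power-rule job in τ; no substitution or rearrangement earns its keep here.
- partial fractions — there is no rational-function structure to decompose.
- u-substitution — no substitution does more than relabel what direct integration already handles.
- a trigonometric identity — there is no trigonometric structure at all — the integrand carries no sine or cosine to rewrite.


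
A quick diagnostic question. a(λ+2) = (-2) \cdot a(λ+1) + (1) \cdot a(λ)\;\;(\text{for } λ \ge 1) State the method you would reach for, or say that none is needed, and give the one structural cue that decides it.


Diagnosis: the characteristic-root method — try a geometric ansatz r^λ: constant coefficients turn the recurrence into one polynomial equation in r.


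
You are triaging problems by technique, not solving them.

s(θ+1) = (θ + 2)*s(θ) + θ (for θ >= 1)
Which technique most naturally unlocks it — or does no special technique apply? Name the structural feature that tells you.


Diagnosis: a summation factor — it is first-order linear but the coefficient θ + 2 depends on the index, so multiply through by a summation factor to telescope it.


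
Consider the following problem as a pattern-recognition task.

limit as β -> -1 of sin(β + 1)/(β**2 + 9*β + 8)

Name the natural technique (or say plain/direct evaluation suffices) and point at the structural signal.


Method: l'Hôpital's rule (0/0) — numerator and denominator both vanish at -1 — a genuine 0/0 form, which is exactly when l'Hôpital applies. A first-order expansion at the point is an equally standard path; the rule packages it.


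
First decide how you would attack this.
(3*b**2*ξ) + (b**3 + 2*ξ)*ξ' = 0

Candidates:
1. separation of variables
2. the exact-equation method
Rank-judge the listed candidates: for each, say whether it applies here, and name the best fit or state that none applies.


Method: the exact-equation method — the mixed-partials test passes for 3*b**2*ξ and b**3 + 2*ξ, so a potential function exists as presented.
- separation of variables — no division isolates the independent variable from the unknown.
- the exact-equation method: yes, a natural case for it.


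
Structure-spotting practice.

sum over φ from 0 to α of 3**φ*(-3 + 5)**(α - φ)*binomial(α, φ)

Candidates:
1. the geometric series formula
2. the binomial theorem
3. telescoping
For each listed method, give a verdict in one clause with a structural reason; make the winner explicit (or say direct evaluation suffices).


Method: the binomial theorem — the binomial coefficients weight matched powers of 3 and (-3 + 5), which is exactly the expansion of a binomial power.
- the geometric series formula — the ratio of consecutive terms depends on the index.
- the binomial theorem — yes, a natural case for it.
- telescoping: neither a shifted-difference shape nor integer-spaced poles are present.


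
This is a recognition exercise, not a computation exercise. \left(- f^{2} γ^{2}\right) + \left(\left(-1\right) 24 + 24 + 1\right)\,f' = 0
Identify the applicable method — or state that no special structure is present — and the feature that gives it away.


Verdict: separation of variables — the slope splits multiplicatively: γ^{2} carrying all γ-dependence times f^{2} carrying all f-dependence — separate and integrate.


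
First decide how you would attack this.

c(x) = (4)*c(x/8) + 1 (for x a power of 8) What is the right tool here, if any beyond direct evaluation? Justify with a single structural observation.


Technique: the master substitution — index division is the fingerprint: x/8 in the recursive call means substitute x = 8^m.


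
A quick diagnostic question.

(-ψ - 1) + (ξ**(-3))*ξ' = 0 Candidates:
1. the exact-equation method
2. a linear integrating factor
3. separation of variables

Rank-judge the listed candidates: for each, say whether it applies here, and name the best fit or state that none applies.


Best approach: separation of variables — separating collects all ξ-dependence with the derivative and leaves all ψ-dependence opposite: variables separate.
- the exact-equation method: the cross-partial test holds only vacuously — each coefficient lives in its own variable, so the exactness machinery reads no structure the split form does not already show.
- a linear integrating factor — a nonlinear term in the unknown puts this outside the integrating-factor template.
- separation of variables — yes, a natural case for it.


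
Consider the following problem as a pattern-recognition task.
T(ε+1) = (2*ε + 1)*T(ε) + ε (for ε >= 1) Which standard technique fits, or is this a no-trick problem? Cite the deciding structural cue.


Verdict: a summation factor — one-term recursion with variable weight 2*ε + 1 is solved by product normalization, not by root-finding.


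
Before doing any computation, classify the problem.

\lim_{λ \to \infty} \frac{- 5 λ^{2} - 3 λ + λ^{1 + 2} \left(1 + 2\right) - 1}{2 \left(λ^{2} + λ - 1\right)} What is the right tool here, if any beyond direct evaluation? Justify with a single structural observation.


Diagnosis: dominant-term comparison — divide through by the highest power of λ; every lower-order term dies and the dominant terms decide the limit. Viewed as a single quotient this is an ∞/∞ form — an at-infinity application of l'Hôpital's rule would also resolve it; comparing leading growth reads the answer without differentiating.


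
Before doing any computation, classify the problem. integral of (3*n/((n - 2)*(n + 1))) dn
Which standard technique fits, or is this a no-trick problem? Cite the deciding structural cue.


Best approach: partial fractions — a proper rational integrand whose denominator splits into simpler factors — decompose into partial fractions first.


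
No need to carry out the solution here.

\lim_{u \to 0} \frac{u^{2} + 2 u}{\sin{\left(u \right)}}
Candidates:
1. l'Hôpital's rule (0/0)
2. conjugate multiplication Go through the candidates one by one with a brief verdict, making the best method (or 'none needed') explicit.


Technique: l'Hôpital's rule (0/0) — substituting 0 gives 0 over 0; differentiate top and bottom once and re-evaluate. One could equally expand both pieces locally and compare leading terms; the rule does that in one stroke.
- l'Hôpital's rule (0/0): yes, a natural case for it.
- conjugate multiplication — there is no infinity-minus-infinity radical difference to rationalize.


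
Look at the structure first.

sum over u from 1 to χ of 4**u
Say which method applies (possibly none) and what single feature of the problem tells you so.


Verdict: the geometric series formula — consecutive terms stand in a fixed index-free ratio — the geometric sum formula closes it.


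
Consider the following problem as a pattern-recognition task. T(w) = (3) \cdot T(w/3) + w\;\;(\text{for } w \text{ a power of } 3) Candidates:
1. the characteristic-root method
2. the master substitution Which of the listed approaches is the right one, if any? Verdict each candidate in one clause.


Best approach: the master substitution — the argument shrinks by the factor 3, so measure the index on a logarithmic scale and the recursion becomes a shift.
- the characteristic-root method — a divided-index call is not the fixed-shift linear shape that characteristic roots solve.
- the master substitution — yes — fits the structure here.


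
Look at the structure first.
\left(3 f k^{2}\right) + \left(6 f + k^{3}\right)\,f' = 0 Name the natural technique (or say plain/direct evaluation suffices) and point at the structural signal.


Verdict: the exact-equation method — because the two cross partials coincide, the form is conservative as written — recover its potential in (k, f).


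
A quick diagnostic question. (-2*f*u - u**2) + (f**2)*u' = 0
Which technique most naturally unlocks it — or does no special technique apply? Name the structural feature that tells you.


Best approach: the homogeneous substitution — solved for the derivative, the right side is unchanged under scaling f and u together — it depends only on the ratio u/f, so substitute a single ratio variable. Rearranged, this also fits the Bernoulli template directly; the homogeneous substitution reads the structure without the rearrangement.


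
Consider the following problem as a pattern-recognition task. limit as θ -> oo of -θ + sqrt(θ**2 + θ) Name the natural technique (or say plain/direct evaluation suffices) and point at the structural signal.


Method: conjugate multiplication — two divergent pieces with a minus sign between them and a radical in the mix: rationalize sqrt(θ**2 + θ) - θ before any limit law applies.


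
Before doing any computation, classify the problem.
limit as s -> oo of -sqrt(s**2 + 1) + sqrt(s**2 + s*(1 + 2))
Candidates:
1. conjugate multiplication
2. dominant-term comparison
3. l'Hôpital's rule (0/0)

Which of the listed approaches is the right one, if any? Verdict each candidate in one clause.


Verdict: conjugate multiplication — this difference gives up after one conjugate multiplication — the radical structure cancels against its conjugate.
- conjugate multiplication: yes — fits the structure here.
- dominant-term comparison — this limit is not decided by comparing polynomial growth at infinity.
- l'Hôpital's rule (0/0) — no quotient structure at all: the clash is ∞ minus ∞, which rationalizing converts into a tractable ratio.
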